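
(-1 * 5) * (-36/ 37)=180/ 37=4.86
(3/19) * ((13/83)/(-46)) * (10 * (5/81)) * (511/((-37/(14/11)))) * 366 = 283656100/132860673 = 2.13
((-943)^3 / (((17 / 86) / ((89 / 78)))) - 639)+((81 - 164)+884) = -3209175927983 / 663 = -4840386015.06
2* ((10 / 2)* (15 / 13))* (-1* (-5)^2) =-3750 / 13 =-288.46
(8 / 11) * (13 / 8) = 13 / 11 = 1.18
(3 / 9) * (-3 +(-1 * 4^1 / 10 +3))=-2 / 15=-0.13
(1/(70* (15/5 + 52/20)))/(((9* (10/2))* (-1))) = -1/17640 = -0.00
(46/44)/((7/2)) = 23/77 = 0.30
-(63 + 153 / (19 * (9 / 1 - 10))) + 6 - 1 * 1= -949 / 19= -49.95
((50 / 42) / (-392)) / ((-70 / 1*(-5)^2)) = 1 / 576240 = 0.00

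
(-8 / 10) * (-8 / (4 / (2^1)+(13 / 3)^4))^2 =-0.00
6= 6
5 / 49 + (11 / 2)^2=5949 / 196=30.35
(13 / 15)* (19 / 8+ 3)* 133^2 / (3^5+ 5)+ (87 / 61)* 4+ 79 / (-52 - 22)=22629039847 / 67168320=336.90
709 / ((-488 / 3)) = -2127 / 488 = -4.36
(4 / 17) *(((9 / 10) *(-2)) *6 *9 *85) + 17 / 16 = -31087 / 16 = -1942.94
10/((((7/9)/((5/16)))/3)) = 675/56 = 12.05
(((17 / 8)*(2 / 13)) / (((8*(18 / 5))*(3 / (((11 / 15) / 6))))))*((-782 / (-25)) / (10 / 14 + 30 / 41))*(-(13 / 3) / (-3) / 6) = 20984579 / 8713008000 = 0.00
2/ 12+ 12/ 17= 0.87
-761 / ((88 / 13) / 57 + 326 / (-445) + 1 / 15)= 83645315 / 60141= 1390.82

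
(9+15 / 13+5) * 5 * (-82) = -6213.08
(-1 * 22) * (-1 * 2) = 44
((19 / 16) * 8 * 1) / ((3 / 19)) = 361 / 6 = 60.17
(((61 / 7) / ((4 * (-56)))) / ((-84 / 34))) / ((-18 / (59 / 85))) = -3599 / 5927040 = -0.00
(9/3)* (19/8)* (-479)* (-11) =300333/8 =37541.62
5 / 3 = 1.67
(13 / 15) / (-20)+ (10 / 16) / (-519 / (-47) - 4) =9019 / 198600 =0.05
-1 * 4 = -4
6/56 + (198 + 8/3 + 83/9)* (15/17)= 264613/1428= 185.30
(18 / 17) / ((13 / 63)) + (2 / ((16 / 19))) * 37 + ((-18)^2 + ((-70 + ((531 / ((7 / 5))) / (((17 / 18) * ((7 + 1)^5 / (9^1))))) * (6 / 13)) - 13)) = 249030237 / 745472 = 334.06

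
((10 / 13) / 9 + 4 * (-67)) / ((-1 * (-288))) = -15673 / 16848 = -0.93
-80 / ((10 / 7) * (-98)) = 4 / 7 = 0.57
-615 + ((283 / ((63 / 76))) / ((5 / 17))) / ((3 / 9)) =301061 / 105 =2867.25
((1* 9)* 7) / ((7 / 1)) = 9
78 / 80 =39 / 40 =0.98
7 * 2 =14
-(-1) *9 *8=72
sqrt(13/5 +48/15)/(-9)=-sqrt(145)/45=-0.27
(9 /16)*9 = 81 /16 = 5.06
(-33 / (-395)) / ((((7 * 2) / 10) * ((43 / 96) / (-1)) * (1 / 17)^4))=-264594528 / 23779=-11127.24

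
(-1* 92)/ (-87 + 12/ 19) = 1748/ 1641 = 1.07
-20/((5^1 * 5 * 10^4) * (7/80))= -4/4375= -0.00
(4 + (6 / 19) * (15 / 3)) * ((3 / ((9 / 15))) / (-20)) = -53 / 38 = -1.39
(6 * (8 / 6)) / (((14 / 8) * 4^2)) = 2 / 7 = 0.29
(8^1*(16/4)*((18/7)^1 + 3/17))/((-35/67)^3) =-3147184032/5102125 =-616.84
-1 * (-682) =682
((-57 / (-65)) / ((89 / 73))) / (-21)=-1387 / 40495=-0.03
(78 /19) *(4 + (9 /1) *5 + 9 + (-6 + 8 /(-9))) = 11960 /57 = 209.82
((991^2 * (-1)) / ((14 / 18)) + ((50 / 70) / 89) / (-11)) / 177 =-8653115696 / 1212981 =-7133.76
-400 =-400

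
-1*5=-5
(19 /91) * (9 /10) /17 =171 /15470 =0.01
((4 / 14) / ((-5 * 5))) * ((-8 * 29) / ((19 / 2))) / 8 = 116 / 3325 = 0.03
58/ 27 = 2.15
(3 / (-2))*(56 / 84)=-1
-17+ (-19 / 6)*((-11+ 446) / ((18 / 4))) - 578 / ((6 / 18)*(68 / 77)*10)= -93503 / 180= -519.46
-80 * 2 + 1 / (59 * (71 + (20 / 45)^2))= -54440399 / 340253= -160.00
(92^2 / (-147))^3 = -606355001344 / 3176523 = -190886.39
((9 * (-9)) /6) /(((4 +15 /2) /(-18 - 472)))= 13230 /23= 575.22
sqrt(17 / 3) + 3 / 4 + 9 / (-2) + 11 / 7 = -61 / 28 + sqrt(51) / 3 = 0.20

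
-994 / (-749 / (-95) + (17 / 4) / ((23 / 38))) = -4343780 / 65139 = -66.68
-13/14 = -0.93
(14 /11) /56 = 1 /44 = 0.02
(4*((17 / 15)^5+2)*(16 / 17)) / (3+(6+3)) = 47017712 / 38728125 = 1.21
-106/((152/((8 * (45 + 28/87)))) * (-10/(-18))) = -1253874/2755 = -455.13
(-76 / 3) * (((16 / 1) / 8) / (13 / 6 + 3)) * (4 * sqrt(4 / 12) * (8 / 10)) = -4864 * sqrt(3) / 465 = -18.12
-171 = -171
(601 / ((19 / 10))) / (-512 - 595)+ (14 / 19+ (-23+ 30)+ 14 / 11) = 2018371 / 231363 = 8.72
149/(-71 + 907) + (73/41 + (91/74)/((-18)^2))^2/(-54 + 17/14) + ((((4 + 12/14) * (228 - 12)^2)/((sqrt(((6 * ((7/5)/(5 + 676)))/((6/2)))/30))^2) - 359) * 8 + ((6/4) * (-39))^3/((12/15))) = 24184013551268361901375811591/1828302219667644336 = 13227579823.03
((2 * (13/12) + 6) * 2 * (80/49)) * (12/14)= 160/7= 22.86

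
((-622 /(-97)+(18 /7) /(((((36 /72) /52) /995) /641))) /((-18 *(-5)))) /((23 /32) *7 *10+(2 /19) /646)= 5685973293742864 /150950897055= 37667.70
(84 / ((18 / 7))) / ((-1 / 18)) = -588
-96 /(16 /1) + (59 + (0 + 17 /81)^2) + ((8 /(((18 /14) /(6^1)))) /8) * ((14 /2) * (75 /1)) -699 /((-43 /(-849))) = -3187465715 /282123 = -11298.14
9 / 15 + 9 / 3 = 18 / 5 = 3.60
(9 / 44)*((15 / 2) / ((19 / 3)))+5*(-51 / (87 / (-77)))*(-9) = -98477415 / 48488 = -2030.96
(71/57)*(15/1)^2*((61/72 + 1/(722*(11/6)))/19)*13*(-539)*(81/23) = -7401476566575/23979064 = -308664.11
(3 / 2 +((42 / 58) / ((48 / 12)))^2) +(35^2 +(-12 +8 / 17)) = 277934449 / 228752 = 1215.00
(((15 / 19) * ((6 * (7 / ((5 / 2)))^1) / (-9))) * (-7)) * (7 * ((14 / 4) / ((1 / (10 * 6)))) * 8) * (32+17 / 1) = 5944370.53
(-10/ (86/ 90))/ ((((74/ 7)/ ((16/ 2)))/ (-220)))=2772000/ 1591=1742.30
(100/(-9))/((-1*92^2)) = 25/19044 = 0.00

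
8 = 8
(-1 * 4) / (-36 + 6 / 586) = 1172 / 10545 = 0.11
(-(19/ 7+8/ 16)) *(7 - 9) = 45/ 7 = 6.43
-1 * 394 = -394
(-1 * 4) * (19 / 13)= -76 / 13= -5.85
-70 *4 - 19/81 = -22699/81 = -280.23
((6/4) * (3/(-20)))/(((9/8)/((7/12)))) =-7/60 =-0.12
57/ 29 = 1.97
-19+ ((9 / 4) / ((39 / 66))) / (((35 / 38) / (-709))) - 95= -1385499 / 455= -3045.05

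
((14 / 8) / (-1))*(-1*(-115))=-805 / 4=-201.25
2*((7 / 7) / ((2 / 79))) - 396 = -317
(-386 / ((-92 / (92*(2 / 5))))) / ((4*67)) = 193 / 335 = 0.58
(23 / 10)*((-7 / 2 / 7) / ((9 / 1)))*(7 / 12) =-161 / 2160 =-0.07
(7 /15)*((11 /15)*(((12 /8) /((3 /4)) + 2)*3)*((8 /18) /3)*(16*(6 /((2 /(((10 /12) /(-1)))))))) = -9856 /405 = -24.34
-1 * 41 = -41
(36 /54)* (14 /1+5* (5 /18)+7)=403 /27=14.93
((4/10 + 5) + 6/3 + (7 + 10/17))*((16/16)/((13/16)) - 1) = 294/85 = 3.46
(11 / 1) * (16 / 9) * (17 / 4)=748 / 9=83.11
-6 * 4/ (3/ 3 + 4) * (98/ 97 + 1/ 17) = -42312/ 8245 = -5.13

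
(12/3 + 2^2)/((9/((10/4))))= 20/9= 2.22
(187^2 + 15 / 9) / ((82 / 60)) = 1049120 / 41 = 25588.29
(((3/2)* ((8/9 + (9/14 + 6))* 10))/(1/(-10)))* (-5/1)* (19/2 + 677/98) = 92686.59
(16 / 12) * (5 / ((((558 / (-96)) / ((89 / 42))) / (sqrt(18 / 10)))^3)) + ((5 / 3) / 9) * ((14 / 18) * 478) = 16730 / 243 - 1443776512 * sqrt(5) / 4138416765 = 68.07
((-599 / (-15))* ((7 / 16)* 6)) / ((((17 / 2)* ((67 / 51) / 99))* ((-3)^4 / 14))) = 322861 / 2010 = 160.63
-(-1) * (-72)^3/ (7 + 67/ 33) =-6158592/ 149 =-41332.83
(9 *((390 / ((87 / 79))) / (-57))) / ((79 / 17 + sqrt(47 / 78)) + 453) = -317844586800 / 2601382090967 + 8904090 *sqrt(3666) / 2601382090967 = -0.12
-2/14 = -1/7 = -0.14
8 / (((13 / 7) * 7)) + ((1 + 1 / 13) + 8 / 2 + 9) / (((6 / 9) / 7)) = 3859 / 26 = 148.42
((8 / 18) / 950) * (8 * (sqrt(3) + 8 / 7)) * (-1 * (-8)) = 1024 / 29925 + 128 * sqrt(3) / 4275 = 0.09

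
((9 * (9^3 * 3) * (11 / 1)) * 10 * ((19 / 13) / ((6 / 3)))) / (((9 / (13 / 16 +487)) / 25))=445941601875 / 208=2143950009.01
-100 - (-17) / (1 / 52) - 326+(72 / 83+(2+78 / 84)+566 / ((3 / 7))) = 6213665 / 3486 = 1782.46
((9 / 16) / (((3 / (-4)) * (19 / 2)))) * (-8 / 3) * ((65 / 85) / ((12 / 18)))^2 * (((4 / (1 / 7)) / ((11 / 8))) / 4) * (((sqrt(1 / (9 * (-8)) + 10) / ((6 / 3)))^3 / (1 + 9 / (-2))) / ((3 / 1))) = -121511 * sqrt(1438) / 8697744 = -0.53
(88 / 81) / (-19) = -88 / 1539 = -0.06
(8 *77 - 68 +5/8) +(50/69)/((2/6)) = 101347/184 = 550.80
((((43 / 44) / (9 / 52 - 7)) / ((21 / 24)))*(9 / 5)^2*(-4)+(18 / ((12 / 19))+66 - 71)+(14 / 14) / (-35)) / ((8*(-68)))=-34977431 / 743512000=-0.05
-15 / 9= -5 / 3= -1.67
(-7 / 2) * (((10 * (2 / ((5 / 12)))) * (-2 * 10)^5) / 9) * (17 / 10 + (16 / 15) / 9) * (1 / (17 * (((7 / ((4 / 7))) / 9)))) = 5027840000 / 1071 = 4694528.48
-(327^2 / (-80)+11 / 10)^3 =1219589938181321 / 512000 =2382011598.01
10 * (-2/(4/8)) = -40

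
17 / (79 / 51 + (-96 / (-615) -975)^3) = -7469313375 / 407039913381440582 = -0.00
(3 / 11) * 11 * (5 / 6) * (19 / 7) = 95 / 14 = 6.79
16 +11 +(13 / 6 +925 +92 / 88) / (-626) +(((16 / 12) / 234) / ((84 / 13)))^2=112978739453 / 4427546508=25.52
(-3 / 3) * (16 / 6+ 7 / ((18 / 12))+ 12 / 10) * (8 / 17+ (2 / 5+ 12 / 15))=-18176 / 1275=-14.26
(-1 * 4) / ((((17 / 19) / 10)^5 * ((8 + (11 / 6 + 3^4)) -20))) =-9847.95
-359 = -359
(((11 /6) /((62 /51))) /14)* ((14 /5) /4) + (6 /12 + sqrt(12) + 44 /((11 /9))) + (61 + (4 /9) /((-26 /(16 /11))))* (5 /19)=2* sqrt(3) + 3191148271 /60643440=56.09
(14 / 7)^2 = 4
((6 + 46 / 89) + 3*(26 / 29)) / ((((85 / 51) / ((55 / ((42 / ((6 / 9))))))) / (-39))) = -3397966 / 18067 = -188.08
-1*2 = -2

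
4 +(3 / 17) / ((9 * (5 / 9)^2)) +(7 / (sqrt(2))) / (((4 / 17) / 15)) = 1727 / 425 +1785 * sqrt(2) / 8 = 319.61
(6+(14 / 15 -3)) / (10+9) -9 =-2506 / 285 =-8.79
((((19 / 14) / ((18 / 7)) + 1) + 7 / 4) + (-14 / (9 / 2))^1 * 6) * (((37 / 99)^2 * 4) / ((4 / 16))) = -3033704 / 88209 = -34.39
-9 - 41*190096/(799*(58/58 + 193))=-4594495/77503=-59.28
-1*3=-3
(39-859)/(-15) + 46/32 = 2693/48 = 56.10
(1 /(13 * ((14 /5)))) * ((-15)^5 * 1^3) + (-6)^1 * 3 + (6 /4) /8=-30400935 /1456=-20879.76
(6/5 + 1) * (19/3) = 209/15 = 13.93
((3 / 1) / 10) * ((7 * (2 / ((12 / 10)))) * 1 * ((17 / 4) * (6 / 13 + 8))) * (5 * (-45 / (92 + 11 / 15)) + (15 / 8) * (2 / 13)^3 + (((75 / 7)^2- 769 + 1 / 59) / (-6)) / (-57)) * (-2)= 941498012589475 / 863303179284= 1090.58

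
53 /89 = 0.60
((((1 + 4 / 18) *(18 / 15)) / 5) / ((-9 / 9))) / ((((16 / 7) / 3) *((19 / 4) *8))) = -0.01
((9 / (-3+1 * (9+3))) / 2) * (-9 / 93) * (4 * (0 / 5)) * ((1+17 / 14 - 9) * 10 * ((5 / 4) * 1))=0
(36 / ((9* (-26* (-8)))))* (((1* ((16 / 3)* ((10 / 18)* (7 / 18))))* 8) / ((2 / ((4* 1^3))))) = 1120 / 3159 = 0.35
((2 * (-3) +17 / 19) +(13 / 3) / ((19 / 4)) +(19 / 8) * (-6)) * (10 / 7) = -21025 / 798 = -26.35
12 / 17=0.71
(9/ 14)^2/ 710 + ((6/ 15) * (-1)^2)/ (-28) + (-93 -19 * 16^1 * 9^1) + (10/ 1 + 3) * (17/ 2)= -378308367/ 139160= -2718.51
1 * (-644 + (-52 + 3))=-693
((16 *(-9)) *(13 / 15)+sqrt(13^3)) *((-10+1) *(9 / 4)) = 12636 / 5 - 1053 *sqrt(13) / 4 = 1578.04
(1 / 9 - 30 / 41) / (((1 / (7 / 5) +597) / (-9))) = 1603 / 171544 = 0.01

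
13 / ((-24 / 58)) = -377 / 12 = -31.42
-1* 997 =-997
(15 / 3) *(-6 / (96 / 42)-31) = -1345 / 8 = -168.12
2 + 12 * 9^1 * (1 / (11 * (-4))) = -5 / 11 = -0.45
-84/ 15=-28/ 5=-5.60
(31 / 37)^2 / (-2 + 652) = 961 / 889850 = 0.00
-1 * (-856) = 856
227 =227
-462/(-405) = 154/135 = 1.14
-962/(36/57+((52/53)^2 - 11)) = 51342902/501997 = 102.28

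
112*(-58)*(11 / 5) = -71456 / 5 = -14291.20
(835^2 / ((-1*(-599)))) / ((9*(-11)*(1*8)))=-697225 / 474408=-1.47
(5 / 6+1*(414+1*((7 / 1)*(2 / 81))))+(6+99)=84241 / 162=520.01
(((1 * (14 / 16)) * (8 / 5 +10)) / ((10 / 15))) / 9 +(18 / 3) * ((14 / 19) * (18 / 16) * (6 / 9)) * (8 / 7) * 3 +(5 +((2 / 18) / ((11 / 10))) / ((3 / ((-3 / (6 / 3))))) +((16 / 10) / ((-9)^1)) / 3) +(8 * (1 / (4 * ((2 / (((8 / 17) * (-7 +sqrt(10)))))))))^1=8 * sqrt(10) / 17 +56239379 / 3837240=16.14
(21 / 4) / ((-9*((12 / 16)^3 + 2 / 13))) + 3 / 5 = -0.41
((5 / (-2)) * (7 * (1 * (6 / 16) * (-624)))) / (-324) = -455 / 36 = -12.64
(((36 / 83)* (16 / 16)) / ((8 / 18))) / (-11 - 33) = -81 / 3652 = -0.02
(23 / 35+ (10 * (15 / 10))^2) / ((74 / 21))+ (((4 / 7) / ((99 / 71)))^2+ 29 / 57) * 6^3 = 13142538271 / 62521305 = 210.21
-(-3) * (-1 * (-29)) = 87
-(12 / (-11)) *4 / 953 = 48 / 10483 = 0.00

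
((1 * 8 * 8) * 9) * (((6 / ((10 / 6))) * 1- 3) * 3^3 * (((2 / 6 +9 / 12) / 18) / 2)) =1404 / 5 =280.80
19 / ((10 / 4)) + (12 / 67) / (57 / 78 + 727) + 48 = 117474702 / 2112845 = 55.60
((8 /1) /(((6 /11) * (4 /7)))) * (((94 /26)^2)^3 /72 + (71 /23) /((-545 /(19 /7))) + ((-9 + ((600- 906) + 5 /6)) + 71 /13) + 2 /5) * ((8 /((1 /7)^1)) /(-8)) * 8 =398578.11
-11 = -11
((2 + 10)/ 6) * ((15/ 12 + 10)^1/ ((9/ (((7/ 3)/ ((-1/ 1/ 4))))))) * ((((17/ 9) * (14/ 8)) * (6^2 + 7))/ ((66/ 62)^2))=-172110295/ 58806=-2926.75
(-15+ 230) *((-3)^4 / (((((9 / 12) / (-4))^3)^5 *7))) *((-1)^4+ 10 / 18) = -310950947192597.86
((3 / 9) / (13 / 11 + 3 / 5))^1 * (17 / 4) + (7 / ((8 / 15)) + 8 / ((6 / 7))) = 13673 / 588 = 23.25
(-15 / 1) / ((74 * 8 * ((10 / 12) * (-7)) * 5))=9 / 10360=0.00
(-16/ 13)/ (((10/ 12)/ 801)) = -76896/ 65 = -1183.02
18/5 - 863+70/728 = -223419/260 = -859.30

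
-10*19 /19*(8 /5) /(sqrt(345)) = -16*sqrt(345) /345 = -0.86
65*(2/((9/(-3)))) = -130/3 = -43.33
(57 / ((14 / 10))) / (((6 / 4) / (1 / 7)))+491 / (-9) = -22349 / 441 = -50.68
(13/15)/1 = 13/15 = 0.87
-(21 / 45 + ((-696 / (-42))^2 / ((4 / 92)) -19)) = -4628698 / 735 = -6297.55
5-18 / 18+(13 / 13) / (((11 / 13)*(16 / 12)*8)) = 1447 / 352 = 4.11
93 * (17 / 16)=1581 / 16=98.81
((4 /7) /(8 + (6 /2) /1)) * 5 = 20 /77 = 0.26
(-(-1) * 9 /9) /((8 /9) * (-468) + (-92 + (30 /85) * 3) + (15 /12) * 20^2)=-17 /118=-0.14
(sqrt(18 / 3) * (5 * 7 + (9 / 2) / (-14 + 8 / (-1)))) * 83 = 127073 * sqrt(6) / 44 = 7074.18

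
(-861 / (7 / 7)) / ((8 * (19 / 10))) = -4305 / 76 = -56.64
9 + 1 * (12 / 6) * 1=11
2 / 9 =0.22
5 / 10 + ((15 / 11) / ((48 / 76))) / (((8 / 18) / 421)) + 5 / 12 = 1080349 / 528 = 2046.12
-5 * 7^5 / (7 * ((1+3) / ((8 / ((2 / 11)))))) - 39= -132094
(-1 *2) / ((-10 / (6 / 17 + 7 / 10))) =0.21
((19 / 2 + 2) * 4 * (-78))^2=12873744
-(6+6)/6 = -2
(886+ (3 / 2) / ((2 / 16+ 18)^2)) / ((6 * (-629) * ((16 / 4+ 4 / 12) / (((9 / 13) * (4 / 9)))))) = -2865884 / 171921425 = -0.02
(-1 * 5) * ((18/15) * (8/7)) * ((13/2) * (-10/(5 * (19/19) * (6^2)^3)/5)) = 13/34020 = 0.00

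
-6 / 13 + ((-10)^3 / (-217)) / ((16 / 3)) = 2271 / 5642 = 0.40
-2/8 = -1/4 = -0.25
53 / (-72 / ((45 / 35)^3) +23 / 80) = -343440 / 217657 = -1.58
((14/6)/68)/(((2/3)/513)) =3591/136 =26.40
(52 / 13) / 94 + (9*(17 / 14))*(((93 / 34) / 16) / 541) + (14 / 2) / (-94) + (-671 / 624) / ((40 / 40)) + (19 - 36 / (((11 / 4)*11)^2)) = 116148599726129 / 6504418624704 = 17.86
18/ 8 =9/ 4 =2.25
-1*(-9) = 9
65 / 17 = 3.82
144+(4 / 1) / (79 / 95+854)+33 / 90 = 351727579 / 2436270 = 144.37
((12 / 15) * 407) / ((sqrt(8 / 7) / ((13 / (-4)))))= -5291 * sqrt(14) / 20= -989.86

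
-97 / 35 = -2.77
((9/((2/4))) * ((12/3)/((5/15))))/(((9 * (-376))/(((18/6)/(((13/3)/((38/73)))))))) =-1026/44603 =-0.02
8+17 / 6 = 65 / 6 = 10.83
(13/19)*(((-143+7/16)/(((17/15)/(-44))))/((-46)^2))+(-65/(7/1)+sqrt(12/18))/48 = sqrt(6)/144+45820645/28705656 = 1.61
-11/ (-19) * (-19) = -11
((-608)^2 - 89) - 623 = 368952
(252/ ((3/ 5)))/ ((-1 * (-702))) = 70/ 117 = 0.60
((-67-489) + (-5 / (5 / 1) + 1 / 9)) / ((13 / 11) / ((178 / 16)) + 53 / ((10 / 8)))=-13.10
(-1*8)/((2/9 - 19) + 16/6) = 72/145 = 0.50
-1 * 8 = -8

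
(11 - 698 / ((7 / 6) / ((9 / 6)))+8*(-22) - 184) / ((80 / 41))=-71545 / 112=-638.79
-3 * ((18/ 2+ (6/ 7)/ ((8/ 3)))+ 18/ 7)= -999/ 28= -35.68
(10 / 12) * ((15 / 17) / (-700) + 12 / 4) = 2379 / 952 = 2.50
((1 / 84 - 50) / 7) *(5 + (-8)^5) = 45857279 / 196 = 233965.71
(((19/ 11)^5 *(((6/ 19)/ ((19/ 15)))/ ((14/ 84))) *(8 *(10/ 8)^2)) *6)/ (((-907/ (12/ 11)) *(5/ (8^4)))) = -2730781900800/ 1606805827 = -1699.51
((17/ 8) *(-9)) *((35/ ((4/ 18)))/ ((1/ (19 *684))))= -156585555/ 4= -39146388.75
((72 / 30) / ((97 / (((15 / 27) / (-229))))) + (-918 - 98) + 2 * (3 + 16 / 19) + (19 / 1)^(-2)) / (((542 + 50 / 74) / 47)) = -42182338840337 / 483034057641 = -87.33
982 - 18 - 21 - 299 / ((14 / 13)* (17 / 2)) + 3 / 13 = 1408647 / 1547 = 910.57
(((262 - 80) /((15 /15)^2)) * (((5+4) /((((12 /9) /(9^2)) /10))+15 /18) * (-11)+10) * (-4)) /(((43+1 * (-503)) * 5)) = -1313494 /69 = -19036.14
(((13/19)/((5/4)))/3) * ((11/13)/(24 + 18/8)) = 176/29925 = 0.01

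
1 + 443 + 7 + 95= 546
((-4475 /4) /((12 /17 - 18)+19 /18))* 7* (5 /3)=7987875 /9938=803.77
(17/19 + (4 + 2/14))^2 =448900/17689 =25.38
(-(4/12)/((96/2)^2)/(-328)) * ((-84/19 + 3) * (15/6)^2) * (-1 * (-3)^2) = 225/6381568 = 0.00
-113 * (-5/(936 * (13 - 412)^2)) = 565/149012136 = 0.00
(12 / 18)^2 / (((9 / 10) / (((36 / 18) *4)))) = 320 / 81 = 3.95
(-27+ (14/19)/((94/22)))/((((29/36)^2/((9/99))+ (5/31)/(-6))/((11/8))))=-1323432594/255130993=-5.19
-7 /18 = -0.39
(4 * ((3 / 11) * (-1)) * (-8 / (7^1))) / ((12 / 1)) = 8 / 77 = 0.10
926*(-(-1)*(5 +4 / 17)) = 82414 / 17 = 4847.88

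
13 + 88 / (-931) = 12015 / 931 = 12.91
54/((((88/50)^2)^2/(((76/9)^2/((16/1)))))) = 141015625/5622144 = 25.08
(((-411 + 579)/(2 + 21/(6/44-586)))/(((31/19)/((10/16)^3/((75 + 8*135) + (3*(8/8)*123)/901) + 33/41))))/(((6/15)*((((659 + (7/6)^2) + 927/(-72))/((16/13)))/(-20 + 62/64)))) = -826531315948076398065/216539140625224548352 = -3.82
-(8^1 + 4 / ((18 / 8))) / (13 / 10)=-880 / 117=-7.52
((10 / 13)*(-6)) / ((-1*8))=15 / 26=0.58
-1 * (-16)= 16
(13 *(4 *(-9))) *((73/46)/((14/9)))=-76869/161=-477.45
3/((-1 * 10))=-3/10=-0.30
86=86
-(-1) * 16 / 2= 8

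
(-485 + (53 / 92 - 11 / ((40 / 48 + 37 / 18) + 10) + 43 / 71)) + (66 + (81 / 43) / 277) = -236156001790 / 564069227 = -418.66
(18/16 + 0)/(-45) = -1/40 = -0.02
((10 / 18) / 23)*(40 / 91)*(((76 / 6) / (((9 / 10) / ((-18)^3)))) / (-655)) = 364800 / 274183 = 1.33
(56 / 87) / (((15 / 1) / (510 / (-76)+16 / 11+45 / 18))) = -3584 / 30305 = -0.12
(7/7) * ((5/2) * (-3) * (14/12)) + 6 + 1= -7/4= -1.75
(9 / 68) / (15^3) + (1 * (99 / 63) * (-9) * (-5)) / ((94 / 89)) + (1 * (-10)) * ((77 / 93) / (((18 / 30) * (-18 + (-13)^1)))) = 1630152177257 / 24186928500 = 67.40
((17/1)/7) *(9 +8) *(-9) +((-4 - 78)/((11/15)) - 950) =-110371/77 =-1433.39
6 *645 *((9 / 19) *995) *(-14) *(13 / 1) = -6307364700 / 19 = -331966563.16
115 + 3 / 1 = 118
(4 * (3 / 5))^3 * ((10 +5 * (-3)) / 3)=-576 / 25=-23.04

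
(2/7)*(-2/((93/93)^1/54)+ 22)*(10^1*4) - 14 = -6978/7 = -996.86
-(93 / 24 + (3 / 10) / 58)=-4501 / 1160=-3.88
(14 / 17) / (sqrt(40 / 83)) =7*sqrt(830) / 170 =1.19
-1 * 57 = -57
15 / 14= 1.07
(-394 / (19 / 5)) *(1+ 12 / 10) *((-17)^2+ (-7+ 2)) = -1230856 / 19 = -64781.89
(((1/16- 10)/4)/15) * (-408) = 2703/40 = 67.58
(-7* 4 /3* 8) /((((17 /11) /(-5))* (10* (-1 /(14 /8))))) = -42.27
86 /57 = 1.51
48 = 48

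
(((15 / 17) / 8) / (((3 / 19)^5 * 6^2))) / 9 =12380495 / 3569184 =3.47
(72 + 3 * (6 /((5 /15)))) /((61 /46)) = 5796 /61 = 95.02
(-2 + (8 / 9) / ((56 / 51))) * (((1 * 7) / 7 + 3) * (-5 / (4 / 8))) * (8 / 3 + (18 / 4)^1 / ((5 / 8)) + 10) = 59600 / 63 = 946.03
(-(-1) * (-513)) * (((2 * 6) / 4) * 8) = -12312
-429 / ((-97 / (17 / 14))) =7293 / 1358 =5.37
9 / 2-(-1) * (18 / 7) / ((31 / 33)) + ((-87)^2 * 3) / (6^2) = 553773 / 868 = 637.99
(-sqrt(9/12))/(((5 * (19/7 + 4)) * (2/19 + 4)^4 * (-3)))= 912247 * sqrt(3)/52191228960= 0.00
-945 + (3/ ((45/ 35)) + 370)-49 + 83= -538.67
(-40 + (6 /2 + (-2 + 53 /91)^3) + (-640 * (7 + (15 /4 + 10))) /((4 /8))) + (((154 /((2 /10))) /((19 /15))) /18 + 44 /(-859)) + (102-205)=-984013398632350 /36897096873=-26669.13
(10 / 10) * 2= 2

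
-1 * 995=-995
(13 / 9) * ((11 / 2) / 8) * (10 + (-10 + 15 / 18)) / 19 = 0.04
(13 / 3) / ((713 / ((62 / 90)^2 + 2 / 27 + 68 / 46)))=1227239 / 99623925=0.01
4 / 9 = 0.44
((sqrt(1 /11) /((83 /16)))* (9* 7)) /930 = 168* sqrt(11) /141515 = 0.00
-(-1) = 1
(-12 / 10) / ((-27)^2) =-2 / 1215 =-0.00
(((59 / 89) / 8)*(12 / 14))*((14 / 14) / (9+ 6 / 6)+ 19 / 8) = 17523 / 99680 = 0.18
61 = 61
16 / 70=0.23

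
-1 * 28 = -28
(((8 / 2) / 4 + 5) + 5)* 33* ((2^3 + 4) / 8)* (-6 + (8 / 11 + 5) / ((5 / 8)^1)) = 8613 / 5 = 1722.60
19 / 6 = 3.17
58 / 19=3.05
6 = 6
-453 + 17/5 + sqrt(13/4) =-2248/5 + sqrt(13)/2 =-447.80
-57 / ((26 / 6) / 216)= -36936 / 13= -2841.23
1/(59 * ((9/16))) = 0.03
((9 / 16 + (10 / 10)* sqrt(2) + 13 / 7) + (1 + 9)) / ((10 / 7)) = 7* sqrt(2) / 10 + 1391 / 160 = 9.68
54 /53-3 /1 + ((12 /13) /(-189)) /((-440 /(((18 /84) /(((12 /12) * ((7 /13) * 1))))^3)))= -76095346329 /38410045520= -1.98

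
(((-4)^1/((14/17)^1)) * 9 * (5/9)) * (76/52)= -3230/91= -35.49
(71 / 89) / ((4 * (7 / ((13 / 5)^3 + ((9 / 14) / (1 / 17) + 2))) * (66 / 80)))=344563 / 327075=1.05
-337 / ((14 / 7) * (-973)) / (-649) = -0.00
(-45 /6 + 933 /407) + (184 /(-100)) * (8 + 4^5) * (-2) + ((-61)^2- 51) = 151862941 /20350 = 7462.55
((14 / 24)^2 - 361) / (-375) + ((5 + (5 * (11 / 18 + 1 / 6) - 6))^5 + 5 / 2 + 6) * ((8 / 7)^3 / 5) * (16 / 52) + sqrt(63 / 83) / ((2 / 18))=27 * sqrt(581) / 83 + 2130170932571 / 105319796400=28.07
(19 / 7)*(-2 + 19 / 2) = 285 / 14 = 20.36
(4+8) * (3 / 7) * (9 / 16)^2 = 729 / 448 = 1.63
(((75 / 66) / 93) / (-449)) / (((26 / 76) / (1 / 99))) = -475 / 591153849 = -0.00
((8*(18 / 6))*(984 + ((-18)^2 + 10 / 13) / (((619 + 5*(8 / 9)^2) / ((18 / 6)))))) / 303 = 78.06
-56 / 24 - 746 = -2245 / 3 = -748.33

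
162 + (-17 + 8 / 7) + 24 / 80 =10251 / 70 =146.44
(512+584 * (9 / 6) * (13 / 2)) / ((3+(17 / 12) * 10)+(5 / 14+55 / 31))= 4040106 / 12563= 321.59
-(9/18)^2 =-1/4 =-0.25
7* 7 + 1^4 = 50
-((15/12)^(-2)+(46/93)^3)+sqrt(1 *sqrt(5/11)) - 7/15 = -24687277/20108925+11^(3/4) *5^(1/4)/11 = -0.41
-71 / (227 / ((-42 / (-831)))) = -994 / 62879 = -0.02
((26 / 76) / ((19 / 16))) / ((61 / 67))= 6968 / 22021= 0.32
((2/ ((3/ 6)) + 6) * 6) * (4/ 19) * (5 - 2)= 720/ 19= 37.89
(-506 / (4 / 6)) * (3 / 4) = -2277 / 4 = -569.25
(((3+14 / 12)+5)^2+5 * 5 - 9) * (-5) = -18005 / 36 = -500.14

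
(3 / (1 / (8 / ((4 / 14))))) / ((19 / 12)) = 1008 / 19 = 53.05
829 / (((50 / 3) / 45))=22383 / 10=2238.30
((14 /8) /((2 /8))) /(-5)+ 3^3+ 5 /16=2073 /80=25.91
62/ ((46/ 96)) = 2976/ 23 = 129.39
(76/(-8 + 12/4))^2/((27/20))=23104/135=171.14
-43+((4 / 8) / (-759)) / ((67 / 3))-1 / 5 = -7322837 / 169510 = -43.20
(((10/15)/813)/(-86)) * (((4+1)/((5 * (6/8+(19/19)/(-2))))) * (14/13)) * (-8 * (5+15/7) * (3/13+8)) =342400/17724213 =0.02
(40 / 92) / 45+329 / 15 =22711 / 1035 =21.94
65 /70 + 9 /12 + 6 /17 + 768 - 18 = 357967 /476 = 752.03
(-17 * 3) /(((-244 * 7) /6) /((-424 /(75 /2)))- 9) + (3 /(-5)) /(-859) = -92854503 /29459405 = -3.15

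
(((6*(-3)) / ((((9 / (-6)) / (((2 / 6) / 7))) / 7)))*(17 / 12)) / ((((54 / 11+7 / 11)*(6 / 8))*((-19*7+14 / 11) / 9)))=-8228 / 88389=-0.09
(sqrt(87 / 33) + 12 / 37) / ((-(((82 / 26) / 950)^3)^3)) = -39768542160856164291950.49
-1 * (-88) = 88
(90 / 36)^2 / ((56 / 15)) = 375 / 224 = 1.67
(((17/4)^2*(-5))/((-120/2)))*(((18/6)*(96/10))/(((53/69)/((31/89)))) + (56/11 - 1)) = 428635263/16603840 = 25.82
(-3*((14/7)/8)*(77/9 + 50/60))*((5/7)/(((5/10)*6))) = -1.68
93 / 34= 2.74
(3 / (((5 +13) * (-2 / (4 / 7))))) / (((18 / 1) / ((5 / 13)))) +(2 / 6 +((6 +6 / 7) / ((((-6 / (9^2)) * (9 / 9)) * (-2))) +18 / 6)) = 243823 / 4914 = 49.62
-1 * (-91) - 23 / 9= 796 / 9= 88.44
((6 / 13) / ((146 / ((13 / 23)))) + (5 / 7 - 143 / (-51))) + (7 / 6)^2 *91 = 916231399 / 7192836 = 127.38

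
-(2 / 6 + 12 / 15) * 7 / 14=-17 / 30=-0.57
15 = 15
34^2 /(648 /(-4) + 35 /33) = -38148 /5311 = -7.18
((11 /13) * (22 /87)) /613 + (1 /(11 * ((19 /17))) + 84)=12183464197 /144900327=84.08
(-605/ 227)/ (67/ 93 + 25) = -56265/ 542984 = -0.10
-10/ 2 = -5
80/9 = 8.89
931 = 931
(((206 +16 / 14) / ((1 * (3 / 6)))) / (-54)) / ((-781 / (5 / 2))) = 3625 / 147609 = 0.02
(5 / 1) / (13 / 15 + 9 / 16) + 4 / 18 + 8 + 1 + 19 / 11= 490612 / 33957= 14.45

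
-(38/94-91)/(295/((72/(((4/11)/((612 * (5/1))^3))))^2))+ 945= 27409088438952242548841020485/2773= 9884272787216820248410033.00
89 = 89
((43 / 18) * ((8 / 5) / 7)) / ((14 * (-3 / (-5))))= 86 / 1323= 0.07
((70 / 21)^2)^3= 1000000 / 729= 1371.74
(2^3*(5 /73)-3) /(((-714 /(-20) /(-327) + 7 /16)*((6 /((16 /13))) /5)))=-62435200 /8150961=-7.66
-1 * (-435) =435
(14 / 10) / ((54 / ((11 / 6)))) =77 / 1620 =0.05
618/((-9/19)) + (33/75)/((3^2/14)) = -293396/225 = -1303.98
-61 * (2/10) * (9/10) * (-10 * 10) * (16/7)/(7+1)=2196/7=313.71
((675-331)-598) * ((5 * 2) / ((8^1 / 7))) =-4445 / 2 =-2222.50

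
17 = 17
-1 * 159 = -159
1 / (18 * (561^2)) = 1 / 5664978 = 0.00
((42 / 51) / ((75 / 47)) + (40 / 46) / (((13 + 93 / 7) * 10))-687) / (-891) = 1852056047 / 2403828900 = 0.77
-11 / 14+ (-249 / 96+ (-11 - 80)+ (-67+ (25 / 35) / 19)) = -686671 / 4256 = -161.34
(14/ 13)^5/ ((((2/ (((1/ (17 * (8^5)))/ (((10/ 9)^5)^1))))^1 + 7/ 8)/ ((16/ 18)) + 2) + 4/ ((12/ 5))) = 32262064128/ 47275759226383909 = 0.00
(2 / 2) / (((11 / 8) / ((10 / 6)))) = 40 / 33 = 1.21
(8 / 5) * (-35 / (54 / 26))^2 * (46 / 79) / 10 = 1523704 / 57591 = 26.46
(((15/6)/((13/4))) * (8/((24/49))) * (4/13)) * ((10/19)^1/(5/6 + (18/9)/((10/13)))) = 196000/330733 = 0.59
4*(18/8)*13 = 117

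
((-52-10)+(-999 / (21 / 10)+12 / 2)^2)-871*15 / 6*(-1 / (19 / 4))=205777004 / 931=221027.93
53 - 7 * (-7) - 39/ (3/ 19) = -145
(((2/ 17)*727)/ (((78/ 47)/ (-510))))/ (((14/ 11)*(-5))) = 375859/ 91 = 4130.32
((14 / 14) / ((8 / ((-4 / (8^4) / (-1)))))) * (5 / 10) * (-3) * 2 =-3 / 8192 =-0.00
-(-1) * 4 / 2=2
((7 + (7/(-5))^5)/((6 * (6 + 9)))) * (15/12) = 1267/56250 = 0.02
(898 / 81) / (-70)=-449 / 2835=-0.16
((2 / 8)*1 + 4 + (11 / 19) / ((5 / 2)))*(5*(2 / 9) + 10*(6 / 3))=1703 / 18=94.61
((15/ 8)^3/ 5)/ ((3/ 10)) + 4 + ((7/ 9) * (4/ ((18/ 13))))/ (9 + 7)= 176981/ 20736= 8.53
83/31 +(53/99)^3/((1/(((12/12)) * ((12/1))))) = 45305687/10026423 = 4.52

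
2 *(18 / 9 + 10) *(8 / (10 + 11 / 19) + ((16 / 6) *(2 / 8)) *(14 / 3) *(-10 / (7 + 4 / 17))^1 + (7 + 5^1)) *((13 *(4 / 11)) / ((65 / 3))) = 20070272 / 453255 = 44.28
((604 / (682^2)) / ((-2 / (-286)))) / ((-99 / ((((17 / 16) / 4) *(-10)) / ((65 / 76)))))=48773 / 8372232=0.01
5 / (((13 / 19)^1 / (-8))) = -760 / 13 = -58.46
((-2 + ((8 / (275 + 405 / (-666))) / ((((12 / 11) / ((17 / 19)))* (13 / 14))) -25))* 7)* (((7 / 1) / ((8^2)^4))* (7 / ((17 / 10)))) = -139208152153 / 429131128897536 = -0.00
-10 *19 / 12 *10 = -475 / 3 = -158.33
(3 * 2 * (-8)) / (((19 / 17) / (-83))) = 67728 / 19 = 3564.63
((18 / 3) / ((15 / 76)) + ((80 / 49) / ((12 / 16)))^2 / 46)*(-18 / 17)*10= -322.97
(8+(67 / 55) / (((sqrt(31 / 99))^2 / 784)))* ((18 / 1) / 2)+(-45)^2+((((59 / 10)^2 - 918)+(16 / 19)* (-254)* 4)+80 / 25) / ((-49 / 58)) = 6514641607 / 206150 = 31601.46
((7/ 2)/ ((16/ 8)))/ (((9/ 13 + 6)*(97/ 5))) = 0.01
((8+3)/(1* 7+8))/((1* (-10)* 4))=-11/600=-0.02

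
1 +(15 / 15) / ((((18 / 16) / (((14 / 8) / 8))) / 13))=127 / 36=3.53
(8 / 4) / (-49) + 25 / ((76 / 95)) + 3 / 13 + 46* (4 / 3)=709159 / 7644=92.77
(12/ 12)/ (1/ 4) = 4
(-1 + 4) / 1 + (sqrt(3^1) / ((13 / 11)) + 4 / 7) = 11 *sqrt(3) / 13 + 25 / 7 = 5.04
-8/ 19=-0.42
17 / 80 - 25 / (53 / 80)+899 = 3652661 / 4240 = 861.48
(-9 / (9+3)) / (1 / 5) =-15 / 4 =-3.75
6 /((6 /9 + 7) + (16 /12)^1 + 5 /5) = 3 /5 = 0.60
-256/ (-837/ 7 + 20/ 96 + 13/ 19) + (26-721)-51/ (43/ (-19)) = -10918908332/ 16289389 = -670.31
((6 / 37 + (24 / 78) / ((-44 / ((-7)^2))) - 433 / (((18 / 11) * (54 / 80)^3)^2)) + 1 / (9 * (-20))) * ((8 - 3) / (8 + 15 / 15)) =-5677906541054797591 / 5977338710083884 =-949.91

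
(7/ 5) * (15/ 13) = 21/ 13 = 1.62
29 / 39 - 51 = -1960 / 39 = -50.26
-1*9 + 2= -7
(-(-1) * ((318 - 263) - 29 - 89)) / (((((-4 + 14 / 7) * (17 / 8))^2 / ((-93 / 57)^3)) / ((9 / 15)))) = 90087984 / 9911255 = 9.09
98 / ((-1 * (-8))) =12.25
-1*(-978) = 978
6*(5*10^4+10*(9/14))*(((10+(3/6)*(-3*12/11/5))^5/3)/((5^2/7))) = 5966807561570379776/2516421875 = 2371147549.16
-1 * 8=-8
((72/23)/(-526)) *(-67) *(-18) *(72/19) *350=-1094083200/114931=-9519.48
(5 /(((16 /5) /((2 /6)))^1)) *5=125 /48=2.60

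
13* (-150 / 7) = -1950 / 7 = -278.57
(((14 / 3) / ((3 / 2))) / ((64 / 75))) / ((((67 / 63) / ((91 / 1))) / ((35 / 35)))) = 334425 / 1072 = 311.96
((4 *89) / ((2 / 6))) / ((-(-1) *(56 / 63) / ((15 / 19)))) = 36045 / 38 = 948.55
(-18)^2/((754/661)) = 107082/377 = 284.04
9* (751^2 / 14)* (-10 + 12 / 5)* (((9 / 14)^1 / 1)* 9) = -7811977851 / 490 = -15942811.94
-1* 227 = -227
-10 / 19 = -0.53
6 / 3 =2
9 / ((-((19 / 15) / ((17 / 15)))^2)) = -2601 / 361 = -7.20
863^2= 744769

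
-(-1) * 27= 27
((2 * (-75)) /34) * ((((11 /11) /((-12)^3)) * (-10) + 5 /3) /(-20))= 425 /1152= 0.37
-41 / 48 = -0.85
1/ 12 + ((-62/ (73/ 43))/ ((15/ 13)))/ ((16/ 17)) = -293863/ 8760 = -33.55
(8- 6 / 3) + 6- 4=8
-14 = -14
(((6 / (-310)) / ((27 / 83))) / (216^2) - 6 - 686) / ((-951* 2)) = 0.36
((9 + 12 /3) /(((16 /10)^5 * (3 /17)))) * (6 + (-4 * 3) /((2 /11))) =-421.52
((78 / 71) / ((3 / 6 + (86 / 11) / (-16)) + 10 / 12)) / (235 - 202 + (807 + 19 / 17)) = 350064 / 226396067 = 0.00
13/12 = 1.08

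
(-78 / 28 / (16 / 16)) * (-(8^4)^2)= 46736530.29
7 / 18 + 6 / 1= 115 / 18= 6.39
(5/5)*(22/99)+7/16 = 95/144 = 0.66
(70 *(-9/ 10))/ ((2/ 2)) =-63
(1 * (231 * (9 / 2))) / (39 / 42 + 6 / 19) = 835.37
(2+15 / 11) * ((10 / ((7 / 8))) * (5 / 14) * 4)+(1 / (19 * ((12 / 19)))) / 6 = 2131739 / 38808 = 54.93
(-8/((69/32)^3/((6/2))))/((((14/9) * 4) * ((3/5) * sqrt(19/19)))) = -163840/255507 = -0.64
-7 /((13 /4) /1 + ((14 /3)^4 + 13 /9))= -2268 /155185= -0.01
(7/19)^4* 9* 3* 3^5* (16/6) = 42007896/130321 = 322.34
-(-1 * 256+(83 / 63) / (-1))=16211 / 63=257.32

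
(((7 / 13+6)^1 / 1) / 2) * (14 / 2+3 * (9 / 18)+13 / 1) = 3655 / 52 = 70.29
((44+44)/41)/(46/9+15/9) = 792/2501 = 0.32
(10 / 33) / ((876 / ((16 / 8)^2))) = 10 / 7227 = 0.00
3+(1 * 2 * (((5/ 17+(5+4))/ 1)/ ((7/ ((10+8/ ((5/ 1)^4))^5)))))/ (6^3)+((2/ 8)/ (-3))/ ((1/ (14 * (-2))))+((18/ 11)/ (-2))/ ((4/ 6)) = 132829918321263962159/ 107002258300781250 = 1241.37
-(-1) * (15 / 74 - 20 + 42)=1643 / 74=22.20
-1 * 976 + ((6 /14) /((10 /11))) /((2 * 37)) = -5055647 /5180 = -975.99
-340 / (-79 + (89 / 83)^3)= 48601895 / 11116551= 4.37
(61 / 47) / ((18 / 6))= 61 / 141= 0.43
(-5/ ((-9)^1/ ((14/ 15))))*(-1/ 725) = -0.00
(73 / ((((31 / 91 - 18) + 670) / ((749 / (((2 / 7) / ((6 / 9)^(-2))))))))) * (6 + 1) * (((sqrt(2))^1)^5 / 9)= 243804743 * sqrt(2) / 118726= 2904.10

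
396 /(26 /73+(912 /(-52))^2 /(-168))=-8549541 /31840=-268.52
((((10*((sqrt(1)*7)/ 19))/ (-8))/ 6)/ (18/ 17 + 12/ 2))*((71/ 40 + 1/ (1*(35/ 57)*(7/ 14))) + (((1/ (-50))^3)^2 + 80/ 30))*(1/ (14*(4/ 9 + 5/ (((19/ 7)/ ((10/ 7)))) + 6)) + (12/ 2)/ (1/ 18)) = -2239620620721742907/ 247699200000000000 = -9.04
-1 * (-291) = 291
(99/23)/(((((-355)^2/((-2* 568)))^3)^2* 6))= 276824064/719313117720458984375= 0.00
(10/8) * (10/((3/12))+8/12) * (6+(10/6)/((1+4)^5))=686311/2250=305.03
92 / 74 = 46 / 37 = 1.24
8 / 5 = 1.60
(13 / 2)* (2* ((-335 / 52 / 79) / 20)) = -67 / 1264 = -0.05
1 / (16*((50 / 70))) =7 / 80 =0.09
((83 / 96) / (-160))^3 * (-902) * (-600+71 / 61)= -9419950102673 / 110528299008000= -0.09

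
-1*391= -391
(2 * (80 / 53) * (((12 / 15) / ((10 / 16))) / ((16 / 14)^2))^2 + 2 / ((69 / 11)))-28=-11328398 / 457125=-24.78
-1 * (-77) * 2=154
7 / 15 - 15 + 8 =-98 / 15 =-6.53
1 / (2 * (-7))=-1 / 14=-0.07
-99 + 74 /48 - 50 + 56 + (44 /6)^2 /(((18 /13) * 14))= -402271 /4536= -88.68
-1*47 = -47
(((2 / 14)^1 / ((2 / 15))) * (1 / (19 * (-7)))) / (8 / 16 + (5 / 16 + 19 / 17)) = -136 / 32585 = -0.00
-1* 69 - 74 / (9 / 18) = -217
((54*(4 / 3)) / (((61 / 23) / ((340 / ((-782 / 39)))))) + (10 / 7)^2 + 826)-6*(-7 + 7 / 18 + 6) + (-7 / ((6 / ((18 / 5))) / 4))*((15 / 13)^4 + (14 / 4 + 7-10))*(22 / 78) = 360.61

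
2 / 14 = 1 / 7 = 0.14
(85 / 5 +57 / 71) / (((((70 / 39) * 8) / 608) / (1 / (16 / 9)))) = 1053702 / 2485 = 424.02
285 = 285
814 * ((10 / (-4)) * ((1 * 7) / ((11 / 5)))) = -6475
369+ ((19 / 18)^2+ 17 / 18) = 120223 / 324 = 371.06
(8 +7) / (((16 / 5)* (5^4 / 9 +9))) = 675 / 11296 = 0.06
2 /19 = 0.11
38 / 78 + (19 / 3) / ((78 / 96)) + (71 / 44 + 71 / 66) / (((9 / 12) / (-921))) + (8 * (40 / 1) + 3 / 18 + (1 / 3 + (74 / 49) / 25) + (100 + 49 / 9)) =-9044144999 / 3153150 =-2868.29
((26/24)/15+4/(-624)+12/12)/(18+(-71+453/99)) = -13717/623220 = -0.02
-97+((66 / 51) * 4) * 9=-857 / 17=-50.41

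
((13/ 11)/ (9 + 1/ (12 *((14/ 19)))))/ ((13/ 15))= 2520/ 16841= 0.15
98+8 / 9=890 / 9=98.89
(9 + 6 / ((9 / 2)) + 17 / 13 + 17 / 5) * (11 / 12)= 32263 / 2340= 13.79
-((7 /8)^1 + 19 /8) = -13 /4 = -3.25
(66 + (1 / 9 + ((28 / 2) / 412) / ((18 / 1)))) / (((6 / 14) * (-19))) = -1716029 / 211356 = -8.12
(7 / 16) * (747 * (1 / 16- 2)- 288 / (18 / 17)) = -192563 / 256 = -752.20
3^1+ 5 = 8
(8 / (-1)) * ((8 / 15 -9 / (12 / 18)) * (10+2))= 6224 / 5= 1244.80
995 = 995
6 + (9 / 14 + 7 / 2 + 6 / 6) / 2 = 60 / 7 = 8.57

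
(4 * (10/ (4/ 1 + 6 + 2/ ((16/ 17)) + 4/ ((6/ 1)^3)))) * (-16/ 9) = -15360/ 2623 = -5.86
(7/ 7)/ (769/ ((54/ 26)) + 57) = 27/ 11536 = 0.00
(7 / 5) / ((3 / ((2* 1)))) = 14 / 15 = 0.93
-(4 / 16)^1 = -1 / 4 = -0.25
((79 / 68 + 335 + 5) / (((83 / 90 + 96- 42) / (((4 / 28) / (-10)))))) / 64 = -208791 / 150583552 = -0.00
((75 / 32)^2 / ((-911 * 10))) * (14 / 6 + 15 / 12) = -16125 / 7462912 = -0.00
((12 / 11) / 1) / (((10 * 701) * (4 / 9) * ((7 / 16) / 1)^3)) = 55296 / 13224365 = 0.00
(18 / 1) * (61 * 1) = 1098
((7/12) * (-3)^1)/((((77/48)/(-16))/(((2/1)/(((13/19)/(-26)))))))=-14592/11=-1326.55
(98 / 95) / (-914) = -49 / 43415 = -0.00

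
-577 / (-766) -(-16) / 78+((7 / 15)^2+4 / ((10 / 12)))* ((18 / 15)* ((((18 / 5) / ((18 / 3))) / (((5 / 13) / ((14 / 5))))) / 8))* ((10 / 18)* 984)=55957921881 / 31118750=1798.21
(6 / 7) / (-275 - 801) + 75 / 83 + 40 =12785321 / 312578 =40.90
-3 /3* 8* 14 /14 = -8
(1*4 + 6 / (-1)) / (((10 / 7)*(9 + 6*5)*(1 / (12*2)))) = -56 / 65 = -0.86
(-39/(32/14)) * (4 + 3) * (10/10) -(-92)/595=-1135573/9520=-119.28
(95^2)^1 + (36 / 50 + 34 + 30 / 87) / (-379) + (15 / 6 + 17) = 4970354131 / 549550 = 9044.41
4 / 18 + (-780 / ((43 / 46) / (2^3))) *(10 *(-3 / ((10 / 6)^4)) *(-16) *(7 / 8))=-3515434138 / 9675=-363352.37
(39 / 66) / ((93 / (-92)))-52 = -53794 / 1023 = -52.58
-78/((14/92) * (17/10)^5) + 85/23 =-7407585085/228596977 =-32.40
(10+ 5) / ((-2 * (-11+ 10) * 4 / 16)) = 30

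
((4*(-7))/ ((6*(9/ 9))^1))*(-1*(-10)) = -140/ 3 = -46.67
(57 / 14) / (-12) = -19 / 56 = -0.34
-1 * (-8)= 8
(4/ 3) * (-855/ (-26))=570/ 13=43.85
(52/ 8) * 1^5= 13/ 2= 6.50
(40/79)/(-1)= -40/79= -0.51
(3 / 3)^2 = 1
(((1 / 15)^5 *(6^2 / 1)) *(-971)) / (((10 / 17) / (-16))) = 528224 / 421875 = 1.25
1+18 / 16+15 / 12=27 / 8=3.38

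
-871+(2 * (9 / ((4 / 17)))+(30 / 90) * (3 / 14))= -5561 / 7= -794.43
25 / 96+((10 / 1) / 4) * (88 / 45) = 1483 / 288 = 5.15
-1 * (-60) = 60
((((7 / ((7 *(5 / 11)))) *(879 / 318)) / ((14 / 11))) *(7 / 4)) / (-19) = -35453 / 80560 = -0.44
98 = 98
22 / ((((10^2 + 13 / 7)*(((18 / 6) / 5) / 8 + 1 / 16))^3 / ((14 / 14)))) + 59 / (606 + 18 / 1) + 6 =6.10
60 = 60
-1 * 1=-1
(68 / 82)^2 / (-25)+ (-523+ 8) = -21644031 / 42025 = -515.03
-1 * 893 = -893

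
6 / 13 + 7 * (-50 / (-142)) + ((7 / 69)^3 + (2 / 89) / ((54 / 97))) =80087450099 / 26986028823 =2.97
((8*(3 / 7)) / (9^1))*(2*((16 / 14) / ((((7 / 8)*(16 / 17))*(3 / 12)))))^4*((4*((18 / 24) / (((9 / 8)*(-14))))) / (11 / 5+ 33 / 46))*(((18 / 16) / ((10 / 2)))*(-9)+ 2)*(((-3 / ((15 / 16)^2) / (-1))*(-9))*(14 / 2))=-2031.36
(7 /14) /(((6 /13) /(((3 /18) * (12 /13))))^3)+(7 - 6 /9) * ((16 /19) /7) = 295 /378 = 0.78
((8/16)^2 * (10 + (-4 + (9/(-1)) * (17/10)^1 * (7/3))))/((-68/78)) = 11583/1360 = 8.52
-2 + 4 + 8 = 10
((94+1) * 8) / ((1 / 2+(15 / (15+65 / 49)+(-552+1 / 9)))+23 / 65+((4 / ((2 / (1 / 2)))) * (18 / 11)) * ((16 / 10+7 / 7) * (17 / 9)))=-156499200 / 111625099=-1.40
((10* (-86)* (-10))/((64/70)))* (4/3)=37625/3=12541.67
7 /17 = 0.41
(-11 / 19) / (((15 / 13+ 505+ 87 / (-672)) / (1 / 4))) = -8008 / 27997317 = -0.00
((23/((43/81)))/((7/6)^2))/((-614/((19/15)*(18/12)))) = -318573/3234245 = -0.10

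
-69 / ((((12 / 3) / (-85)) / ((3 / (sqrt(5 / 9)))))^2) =-8076105 / 16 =-504756.56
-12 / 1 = -12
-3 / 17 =-0.18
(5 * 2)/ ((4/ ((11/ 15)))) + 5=41/ 6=6.83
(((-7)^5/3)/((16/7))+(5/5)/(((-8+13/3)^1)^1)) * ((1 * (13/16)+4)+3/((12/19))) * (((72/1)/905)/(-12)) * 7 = 1386177093/1274240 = 1087.85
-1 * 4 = -4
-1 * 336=-336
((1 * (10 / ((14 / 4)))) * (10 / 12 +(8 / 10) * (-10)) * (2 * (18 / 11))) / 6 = -11.17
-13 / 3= -4.33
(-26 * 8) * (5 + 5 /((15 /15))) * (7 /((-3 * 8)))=1820 /3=606.67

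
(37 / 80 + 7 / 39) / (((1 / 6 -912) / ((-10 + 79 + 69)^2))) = -9536283 / 711230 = -13.41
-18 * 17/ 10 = -153/ 5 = -30.60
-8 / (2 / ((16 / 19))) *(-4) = 256 / 19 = 13.47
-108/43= -2.51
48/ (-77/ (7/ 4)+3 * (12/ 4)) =-48/ 35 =-1.37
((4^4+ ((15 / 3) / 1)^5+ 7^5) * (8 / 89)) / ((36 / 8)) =323008 / 801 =403.26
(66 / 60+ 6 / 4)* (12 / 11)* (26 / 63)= 1.17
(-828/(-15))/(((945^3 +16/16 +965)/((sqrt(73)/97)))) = 92 * sqrt(73)/136432050545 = 0.00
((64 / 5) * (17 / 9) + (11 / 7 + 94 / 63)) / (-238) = -8581 / 74970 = -0.11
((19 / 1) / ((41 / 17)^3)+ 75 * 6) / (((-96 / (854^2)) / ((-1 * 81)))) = 277745616.39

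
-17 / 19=-0.89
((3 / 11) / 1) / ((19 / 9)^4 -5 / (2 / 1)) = 39366 / 2506207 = 0.02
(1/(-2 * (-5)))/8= 0.01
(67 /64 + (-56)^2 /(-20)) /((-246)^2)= -49841 /19365120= -0.00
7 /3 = 2.33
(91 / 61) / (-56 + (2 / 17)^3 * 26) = -447083 / 16770120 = -0.03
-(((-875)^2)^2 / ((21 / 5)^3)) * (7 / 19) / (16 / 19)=-1495361328125 / 432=-3461484555.84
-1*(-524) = 524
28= 28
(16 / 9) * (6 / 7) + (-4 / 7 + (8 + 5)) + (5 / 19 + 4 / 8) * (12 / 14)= 5828 / 399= 14.61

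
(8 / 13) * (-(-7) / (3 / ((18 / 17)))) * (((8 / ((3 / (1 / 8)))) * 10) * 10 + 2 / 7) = 11296 / 221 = 51.11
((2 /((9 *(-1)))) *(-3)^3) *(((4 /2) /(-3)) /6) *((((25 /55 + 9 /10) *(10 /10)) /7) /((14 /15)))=-149 /1078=-0.14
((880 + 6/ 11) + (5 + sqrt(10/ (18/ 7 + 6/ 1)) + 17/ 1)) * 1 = sqrt(42)/ 6 + 9928/ 11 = 903.63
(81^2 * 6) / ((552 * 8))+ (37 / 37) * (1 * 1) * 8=12449 / 736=16.91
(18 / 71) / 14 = 0.02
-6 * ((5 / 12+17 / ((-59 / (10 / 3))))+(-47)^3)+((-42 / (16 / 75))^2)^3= 900607097117872844843 / 15466496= 58229549674203.70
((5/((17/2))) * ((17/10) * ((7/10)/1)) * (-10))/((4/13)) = -91/4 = -22.75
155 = 155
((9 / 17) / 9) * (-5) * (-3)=15 / 17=0.88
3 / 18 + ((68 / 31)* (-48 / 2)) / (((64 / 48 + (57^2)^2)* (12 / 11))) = 981681289 / 5890249302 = 0.17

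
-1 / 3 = -0.33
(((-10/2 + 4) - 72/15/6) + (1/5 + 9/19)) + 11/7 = 296/665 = 0.45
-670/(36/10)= -1675/9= -186.11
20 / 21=0.95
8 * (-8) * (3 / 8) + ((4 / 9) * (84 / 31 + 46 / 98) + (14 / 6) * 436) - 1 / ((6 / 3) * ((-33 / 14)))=149622835 / 150381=994.96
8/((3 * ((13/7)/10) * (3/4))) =2240/117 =19.15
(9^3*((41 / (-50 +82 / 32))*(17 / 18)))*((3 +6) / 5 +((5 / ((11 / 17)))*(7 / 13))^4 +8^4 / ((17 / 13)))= -1080863180293184208 / 528974425265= -2043318.41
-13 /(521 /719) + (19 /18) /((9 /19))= -1326133 /84402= -15.71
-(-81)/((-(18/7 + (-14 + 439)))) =-567/2993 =-0.19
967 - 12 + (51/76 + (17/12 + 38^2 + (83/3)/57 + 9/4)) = 1644215/684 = 2403.82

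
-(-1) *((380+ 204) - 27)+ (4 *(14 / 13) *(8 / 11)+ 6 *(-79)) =12317 / 143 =86.13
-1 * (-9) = 9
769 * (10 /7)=7690 /7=1098.57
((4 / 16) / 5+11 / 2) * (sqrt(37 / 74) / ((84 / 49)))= 2.29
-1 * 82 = -82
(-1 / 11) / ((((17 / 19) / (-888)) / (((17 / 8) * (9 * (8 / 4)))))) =37962 / 11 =3451.09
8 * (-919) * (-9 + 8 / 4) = 51464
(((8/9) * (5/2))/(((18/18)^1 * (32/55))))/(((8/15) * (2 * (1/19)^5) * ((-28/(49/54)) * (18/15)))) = -119162264375/497664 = -239443.21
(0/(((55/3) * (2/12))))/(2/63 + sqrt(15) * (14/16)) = 0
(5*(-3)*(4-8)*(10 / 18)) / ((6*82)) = 25 / 369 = 0.07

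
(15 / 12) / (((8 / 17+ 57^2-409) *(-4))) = -85 / 772608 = -0.00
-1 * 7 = -7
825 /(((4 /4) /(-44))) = -36300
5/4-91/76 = 1/19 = 0.05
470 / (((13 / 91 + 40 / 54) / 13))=1154790 / 167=6914.91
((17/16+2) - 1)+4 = 97/16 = 6.06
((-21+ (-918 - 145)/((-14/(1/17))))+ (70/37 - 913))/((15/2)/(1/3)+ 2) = -8168813/215747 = -37.86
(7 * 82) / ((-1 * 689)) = -574 / 689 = -0.83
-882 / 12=-147 / 2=-73.50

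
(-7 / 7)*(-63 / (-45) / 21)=-0.07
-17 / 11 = -1.55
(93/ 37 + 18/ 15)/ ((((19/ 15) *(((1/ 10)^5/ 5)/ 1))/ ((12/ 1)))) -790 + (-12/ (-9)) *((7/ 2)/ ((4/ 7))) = 74192702227/ 4218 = 17589545.34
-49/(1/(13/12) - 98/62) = 19747/265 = 74.52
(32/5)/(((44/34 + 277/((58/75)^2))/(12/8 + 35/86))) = 150061312/5710858595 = 0.03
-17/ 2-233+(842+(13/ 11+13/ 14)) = 46401/ 77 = 602.61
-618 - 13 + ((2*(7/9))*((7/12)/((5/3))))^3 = -459881351/729000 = -630.84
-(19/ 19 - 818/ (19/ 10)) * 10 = 81610/ 19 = 4295.26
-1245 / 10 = -249 / 2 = -124.50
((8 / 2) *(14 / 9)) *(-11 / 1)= -616 / 9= -68.44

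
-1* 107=-107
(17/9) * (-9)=-17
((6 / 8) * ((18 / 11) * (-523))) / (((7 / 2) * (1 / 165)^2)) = -34949475 / 7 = -4992782.14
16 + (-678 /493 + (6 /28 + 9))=164537 /6902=23.84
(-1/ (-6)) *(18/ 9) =1/ 3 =0.33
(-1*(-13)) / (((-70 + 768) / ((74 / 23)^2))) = 35594 / 184621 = 0.19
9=9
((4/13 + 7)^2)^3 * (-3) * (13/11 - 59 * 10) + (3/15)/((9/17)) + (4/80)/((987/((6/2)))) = 845873047781526622019/3144279918780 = 269019638.72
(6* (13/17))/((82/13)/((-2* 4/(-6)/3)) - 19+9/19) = -38532/36397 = -1.06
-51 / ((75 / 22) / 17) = -254.32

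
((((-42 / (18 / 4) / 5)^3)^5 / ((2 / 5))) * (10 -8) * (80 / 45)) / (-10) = 10347.82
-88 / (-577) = 88 / 577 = 0.15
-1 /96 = -0.01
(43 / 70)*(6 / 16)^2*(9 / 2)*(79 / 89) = 275157 / 797440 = 0.35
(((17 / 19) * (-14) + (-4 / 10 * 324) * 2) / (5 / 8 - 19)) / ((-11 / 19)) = -25.54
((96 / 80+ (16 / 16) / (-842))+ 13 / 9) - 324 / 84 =-321959 / 265230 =-1.21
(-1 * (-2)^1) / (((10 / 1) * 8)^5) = 1 / 1638400000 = 0.00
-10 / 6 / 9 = -5 / 27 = -0.19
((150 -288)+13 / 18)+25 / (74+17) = -224411 / 1638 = -137.00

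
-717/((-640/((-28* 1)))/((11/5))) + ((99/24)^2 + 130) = 124807/1600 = 78.00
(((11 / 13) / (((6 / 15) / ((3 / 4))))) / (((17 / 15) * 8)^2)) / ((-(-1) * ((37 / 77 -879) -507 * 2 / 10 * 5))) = -571725 / 41043511808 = -0.00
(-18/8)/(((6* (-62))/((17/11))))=51/5456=0.01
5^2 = 25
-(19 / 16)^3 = -1.67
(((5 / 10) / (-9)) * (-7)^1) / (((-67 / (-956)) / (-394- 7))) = -1341746 / 603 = -2225.12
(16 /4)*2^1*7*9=504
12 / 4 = 3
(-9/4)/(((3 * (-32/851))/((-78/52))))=-7659/256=-29.92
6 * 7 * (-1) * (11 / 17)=-27.18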